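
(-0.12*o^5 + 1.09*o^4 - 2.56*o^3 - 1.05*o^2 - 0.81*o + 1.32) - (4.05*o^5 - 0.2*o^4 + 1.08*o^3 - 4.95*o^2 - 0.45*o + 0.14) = -4.17*o^5 + 1.29*o^4 - 3.64*o^3 + 3.9*o^2 - 0.36*o + 1.18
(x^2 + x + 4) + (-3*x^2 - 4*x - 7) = -2*x^2 - 3*x - 3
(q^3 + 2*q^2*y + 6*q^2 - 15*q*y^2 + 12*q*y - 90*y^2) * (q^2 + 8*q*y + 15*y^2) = q^5 + 10*q^4*y + 6*q^4 + 16*q^3*y^2 + 60*q^3*y - 90*q^2*y^3 + 96*q^2*y^2 - 225*q*y^4 - 540*q*y^3 - 1350*y^4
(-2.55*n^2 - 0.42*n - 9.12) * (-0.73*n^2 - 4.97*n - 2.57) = 1.8615*n^4 + 12.9801*n^3 + 15.2985*n^2 + 46.4058*n + 23.4384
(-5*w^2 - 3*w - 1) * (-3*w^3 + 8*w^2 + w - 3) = 15*w^5 - 31*w^4 - 26*w^3 + 4*w^2 + 8*w + 3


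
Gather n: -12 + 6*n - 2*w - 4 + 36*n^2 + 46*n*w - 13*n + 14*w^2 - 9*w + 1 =36*n^2 + n*(46*w - 7) + 14*w^2 - 11*w - 15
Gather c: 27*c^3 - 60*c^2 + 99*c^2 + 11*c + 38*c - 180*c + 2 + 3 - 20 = 27*c^3 + 39*c^2 - 131*c - 15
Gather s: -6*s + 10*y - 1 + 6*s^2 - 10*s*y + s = 6*s^2 + s*(-10*y - 5) + 10*y - 1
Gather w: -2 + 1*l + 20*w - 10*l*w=l + w*(20 - 10*l) - 2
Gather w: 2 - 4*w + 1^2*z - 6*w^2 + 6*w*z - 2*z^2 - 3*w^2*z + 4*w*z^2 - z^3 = w^2*(-3*z - 6) + w*(4*z^2 + 6*z - 4) - z^3 - 2*z^2 + z + 2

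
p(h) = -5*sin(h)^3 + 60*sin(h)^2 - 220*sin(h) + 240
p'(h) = -15*sin(h)^2*cos(h) + 120*sin(h)*cos(h) - 220*cos(h)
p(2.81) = 174.57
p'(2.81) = 172.58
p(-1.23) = 504.83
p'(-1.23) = -115.79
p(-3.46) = 176.85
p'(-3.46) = 174.66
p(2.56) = 136.42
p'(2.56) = 132.53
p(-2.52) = 389.45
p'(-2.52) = 239.79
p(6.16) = 267.95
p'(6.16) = -233.19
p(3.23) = 259.90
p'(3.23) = 229.81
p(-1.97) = 497.55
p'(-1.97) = 133.43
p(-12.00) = 138.46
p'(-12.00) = -134.96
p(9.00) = 159.17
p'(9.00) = 157.71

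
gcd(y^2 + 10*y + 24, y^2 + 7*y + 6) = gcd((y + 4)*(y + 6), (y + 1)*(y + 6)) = y + 6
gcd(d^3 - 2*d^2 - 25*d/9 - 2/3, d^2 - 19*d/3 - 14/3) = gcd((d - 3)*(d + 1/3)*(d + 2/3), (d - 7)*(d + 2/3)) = d + 2/3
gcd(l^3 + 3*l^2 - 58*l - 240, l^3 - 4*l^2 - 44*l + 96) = l^2 - 2*l - 48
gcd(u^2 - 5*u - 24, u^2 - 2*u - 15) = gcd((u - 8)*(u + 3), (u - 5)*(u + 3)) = u + 3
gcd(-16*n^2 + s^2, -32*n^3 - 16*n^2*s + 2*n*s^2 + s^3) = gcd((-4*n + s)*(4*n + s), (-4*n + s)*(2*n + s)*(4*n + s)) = -16*n^2 + s^2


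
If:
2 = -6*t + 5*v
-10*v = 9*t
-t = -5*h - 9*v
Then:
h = -26/75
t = -4/21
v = 6/35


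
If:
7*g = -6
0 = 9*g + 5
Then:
No Solution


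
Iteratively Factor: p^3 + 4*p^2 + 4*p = (p + 2)*(p^2 + 2*p) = (p + 2)^2*(p)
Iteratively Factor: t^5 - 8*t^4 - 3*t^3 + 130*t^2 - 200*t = (t - 2)*(t^4 - 6*t^3 - 15*t^2 + 100*t) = (t - 2)*(t + 4)*(t^3 - 10*t^2 + 25*t) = (t - 5)*(t - 2)*(t + 4)*(t^2 - 5*t) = (t - 5)^2*(t - 2)*(t + 4)*(t)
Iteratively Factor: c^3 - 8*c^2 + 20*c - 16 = (c - 2)*(c^2 - 6*c + 8) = (c - 2)^2*(c - 4)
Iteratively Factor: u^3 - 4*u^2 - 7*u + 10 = (u - 5)*(u^2 + u - 2) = (u - 5)*(u + 2)*(u - 1)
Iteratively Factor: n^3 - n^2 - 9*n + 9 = (n + 3)*(n^2 - 4*n + 3) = (n - 3)*(n + 3)*(n - 1)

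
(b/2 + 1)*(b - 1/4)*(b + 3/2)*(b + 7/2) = b^4/2 + 27*b^3/8 + 27*b^2/4 + 107*b/32 - 21/16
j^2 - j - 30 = (j - 6)*(j + 5)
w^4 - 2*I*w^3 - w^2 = w^2*(w - I)^2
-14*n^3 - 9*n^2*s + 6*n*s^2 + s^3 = (-2*n + s)*(n + s)*(7*n + s)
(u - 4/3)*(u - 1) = u^2 - 7*u/3 + 4/3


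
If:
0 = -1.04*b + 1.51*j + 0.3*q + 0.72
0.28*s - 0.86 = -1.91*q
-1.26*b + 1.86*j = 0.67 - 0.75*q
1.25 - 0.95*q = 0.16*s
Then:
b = 170.83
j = 118.24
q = -5.36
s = 39.66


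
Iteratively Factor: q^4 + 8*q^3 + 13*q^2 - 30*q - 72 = (q - 2)*(q^3 + 10*q^2 + 33*q + 36) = (q - 2)*(q + 3)*(q^2 + 7*q + 12) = (q - 2)*(q + 3)^2*(q + 4)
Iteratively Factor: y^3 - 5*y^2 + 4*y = (y)*(y^2 - 5*y + 4) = y*(y - 1)*(y - 4)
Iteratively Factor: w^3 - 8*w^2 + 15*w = (w - 3)*(w^2 - 5*w) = w*(w - 3)*(w - 5)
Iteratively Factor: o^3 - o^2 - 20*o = (o - 5)*(o^2 + 4*o) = o*(o - 5)*(o + 4)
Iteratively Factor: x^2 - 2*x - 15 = (x + 3)*(x - 5)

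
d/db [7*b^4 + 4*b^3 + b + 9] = 28*b^3 + 12*b^2 + 1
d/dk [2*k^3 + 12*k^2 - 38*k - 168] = 6*k^2 + 24*k - 38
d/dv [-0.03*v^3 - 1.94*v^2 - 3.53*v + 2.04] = -0.09*v^2 - 3.88*v - 3.53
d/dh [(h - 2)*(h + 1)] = 2*h - 1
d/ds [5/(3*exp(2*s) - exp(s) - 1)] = (5 - 30*exp(s))*exp(s)/(-3*exp(2*s) + exp(s) + 1)^2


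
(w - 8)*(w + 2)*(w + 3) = w^3 - 3*w^2 - 34*w - 48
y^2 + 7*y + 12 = (y + 3)*(y + 4)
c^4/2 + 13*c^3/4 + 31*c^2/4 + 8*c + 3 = (c/2 + 1/2)*(c + 3/2)*(c + 2)^2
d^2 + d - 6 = (d - 2)*(d + 3)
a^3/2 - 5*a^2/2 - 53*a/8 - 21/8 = (a/2 + 1/4)*(a - 7)*(a + 3/2)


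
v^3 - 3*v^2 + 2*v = v*(v - 2)*(v - 1)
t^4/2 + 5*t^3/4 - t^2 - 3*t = t*(t/2 + 1)*(t - 3/2)*(t + 2)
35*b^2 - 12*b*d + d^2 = (-7*b + d)*(-5*b + d)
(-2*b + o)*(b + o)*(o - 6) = -2*b^2*o + 12*b^2 - b*o^2 + 6*b*o + o^3 - 6*o^2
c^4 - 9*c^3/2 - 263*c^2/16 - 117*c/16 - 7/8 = (c - 7)*(c + 1/4)^2*(c + 2)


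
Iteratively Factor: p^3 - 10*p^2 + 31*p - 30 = (p - 3)*(p^2 - 7*p + 10) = (p - 3)*(p - 2)*(p - 5)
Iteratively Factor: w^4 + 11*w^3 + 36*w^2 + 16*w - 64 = (w + 4)*(w^3 + 7*w^2 + 8*w - 16) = (w - 1)*(w + 4)*(w^2 + 8*w + 16) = (w - 1)*(w + 4)^2*(w + 4)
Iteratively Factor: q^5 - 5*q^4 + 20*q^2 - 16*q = (q - 1)*(q^4 - 4*q^3 - 4*q^2 + 16*q) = (q - 1)*(q + 2)*(q^3 - 6*q^2 + 8*q) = q*(q - 1)*(q + 2)*(q^2 - 6*q + 8) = q*(q - 2)*(q - 1)*(q + 2)*(q - 4)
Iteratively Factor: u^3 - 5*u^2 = (u)*(u^2 - 5*u) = u^2*(u - 5)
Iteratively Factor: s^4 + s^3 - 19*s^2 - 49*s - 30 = (s - 5)*(s^3 + 6*s^2 + 11*s + 6) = (s - 5)*(s + 2)*(s^2 + 4*s + 3) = (s - 5)*(s + 1)*(s + 2)*(s + 3)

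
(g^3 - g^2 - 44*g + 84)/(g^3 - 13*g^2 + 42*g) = (g^2 + 5*g - 14)/(g*(g - 7))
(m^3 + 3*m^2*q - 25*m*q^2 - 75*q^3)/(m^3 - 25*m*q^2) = (m + 3*q)/m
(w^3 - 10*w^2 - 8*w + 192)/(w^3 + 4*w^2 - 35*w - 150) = (w^2 - 4*w - 32)/(w^2 + 10*w + 25)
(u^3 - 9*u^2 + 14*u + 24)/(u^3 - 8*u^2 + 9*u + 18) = (u - 4)/(u - 3)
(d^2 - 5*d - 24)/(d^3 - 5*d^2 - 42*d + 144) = (d + 3)/(d^2 + 3*d - 18)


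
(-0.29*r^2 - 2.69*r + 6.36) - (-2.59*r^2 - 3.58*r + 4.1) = 2.3*r^2 + 0.89*r + 2.26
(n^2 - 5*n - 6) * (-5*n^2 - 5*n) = -5*n^4 + 20*n^3 + 55*n^2 + 30*n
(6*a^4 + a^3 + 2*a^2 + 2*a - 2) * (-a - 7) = -6*a^5 - 43*a^4 - 9*a^3 - 16*a^2 - 12*a + 14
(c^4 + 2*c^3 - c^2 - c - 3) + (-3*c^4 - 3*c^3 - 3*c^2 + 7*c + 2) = -2*c^4 - c^3 - 4*c^2 + 6*c - 1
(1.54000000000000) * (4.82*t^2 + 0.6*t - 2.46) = 7.4228*t^2 + 0.924*t - 3.7884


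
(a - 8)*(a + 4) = a^2 - 4*a - 32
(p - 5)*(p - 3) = p^2 - 8*p + 15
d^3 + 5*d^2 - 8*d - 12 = (d - 2)*(d + 1)*(d + 6)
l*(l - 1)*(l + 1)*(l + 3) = l^4 + 3*l^3 - l^2 - 3*l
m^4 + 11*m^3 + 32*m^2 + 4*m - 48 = (m - 1)*(m + 2)*(m + 4)*(m + 6)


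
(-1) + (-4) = -5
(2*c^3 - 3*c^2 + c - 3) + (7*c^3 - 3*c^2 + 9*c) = 9*c^3 - 6*c^2 + 10*c - 3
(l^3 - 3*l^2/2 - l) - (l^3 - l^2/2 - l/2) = -l^2 - l/2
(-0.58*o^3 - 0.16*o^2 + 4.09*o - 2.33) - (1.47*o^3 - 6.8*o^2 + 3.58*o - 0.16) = -2.05*o^3 + 6.64*o^2 + 0.51*o - 2.17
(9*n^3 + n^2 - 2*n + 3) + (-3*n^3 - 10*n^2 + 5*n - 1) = 6*n^3 - 9*n^2 + 3*n + 2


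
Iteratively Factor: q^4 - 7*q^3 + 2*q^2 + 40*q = (q)*(q^3 - 7*q^2 + 2*q + 40) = q*(q + 2)*(q^2 - 9*q + 20) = q*(q - 4)*(q + 2)*(q - 5)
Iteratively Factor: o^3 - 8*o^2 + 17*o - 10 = (o - 1)*(o^2 - 7*o + 10) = (o - 5)*(o - 1)*(o - 2)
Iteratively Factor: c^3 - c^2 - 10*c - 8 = (c + 2)*(c^2 - 3*c - 4) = (c - 4)*(c + 2)*(c + 1)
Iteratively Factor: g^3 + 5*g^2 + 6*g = (g)*(g^2 + 5*g + 6) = g*(g + 2)*(g + 3)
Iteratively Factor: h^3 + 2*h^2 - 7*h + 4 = (h + 4)*(h^2 - 2*h + 1) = (h - 1)*(h + 4)*(h - 1)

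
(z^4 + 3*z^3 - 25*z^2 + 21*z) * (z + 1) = z^5 + 4*z^4 - 22*z^3 - 4*z^2 + 21*z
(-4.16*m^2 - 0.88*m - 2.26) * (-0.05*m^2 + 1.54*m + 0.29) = 0.208*m^4 - 6.3624*m^3 - 2.4486*m^2 - 3.7356*m - 0.6554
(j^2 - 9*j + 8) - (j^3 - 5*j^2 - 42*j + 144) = -j^3 + 6*j^2 + 33*j - 136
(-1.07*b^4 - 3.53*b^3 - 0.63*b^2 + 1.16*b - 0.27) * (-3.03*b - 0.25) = 3.2421*b^5 + 10.9634*b^4 + 2.7914*b^3 - 3.3573*b^2 + 0.5281*b + 0.0675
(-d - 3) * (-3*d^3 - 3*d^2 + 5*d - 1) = 3*d^4 + 12*d^3 + 4*d^2 - 14*d + 3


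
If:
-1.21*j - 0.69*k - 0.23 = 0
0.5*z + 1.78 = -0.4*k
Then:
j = 0.712809917355372*z + 2.34752066115702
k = -1.25*z - 4.45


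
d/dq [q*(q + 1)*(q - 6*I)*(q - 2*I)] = 4*q^3 + q^2*(3 - 24*I) + q*(-24 - 16*I) - 12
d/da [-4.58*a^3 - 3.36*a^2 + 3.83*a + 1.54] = -13.74*a^2 - 6.72*a + 3.83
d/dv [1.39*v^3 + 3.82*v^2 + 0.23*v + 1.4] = 4.17*v^2 + 7.64*v + 0.23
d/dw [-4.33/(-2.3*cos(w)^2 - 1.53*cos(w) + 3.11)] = (19.918*cos(w) + 6.6249)*sin(w)/(2.3*cos(w)^2 + 1.53*cos(w) - 3.11)^2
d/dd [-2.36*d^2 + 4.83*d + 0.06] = 4.83 - 4.72*d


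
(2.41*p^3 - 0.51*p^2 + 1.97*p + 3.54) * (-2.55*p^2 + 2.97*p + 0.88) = -6.1455*p^5 + 8.4582*p^4 - 4.4174*p^3 - 3.6249*p^2 + 12.2474*p + 3.1152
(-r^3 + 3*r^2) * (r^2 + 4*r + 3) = -r^5 - r^4 + 9*r^3 + 9*r^2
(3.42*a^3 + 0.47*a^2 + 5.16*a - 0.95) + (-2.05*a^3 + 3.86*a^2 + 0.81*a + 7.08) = 1.37*a^3 + 4.33*a^2 + 5.97*a + 6.13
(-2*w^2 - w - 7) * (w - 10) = -2*w^3 + 19*w^2 + 3*w + 70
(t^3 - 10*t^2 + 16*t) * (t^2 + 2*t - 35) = t^5 - 8*t^4 - 39*t^3 + 382*t^2 - 560*t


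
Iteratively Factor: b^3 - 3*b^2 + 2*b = (b - 1)*(b^2 - 2*b) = b*(b - 1)*(b - 2)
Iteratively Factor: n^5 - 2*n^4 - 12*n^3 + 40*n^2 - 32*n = (n + 4)*(n^4 - 6*n^3 + 12*n^2 - 8*n) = n*(n + 4)*(n^3 - 6*n^2 + 12*n - 8) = n*(n - 2)*(n + 4)*(n^2 - 4*n + 4) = n*(n - 2)^2*(n + 4)*(n - 2)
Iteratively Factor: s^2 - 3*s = (s - 3)*(s)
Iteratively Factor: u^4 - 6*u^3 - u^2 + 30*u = (u + 2)*(u^3 - 8*u^2 + 15*u) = u*(u + 2)*(u^2 - 8*u + 15) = u*(u - 3)*(u + 2)*(u - 5)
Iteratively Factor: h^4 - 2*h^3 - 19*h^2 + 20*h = (h)*(h^3 - 2*h^2 - 19*h + 20) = h*(h + 4)*(h^2 - 6*h + 5) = h*(h - 5)*(h + 4)*(h - 1)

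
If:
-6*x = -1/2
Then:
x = 1/12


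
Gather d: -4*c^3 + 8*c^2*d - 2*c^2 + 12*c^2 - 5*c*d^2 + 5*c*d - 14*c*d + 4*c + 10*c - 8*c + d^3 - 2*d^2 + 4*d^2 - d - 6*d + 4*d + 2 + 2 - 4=-4*c^3 + 10*c^2 + 6*c + d^3 + d^2*(2 - 5*c) + d*(8*c^2 - 9*c - 3)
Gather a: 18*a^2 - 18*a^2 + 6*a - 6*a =0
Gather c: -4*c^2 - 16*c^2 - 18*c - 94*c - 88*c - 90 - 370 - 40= -20*c^2 - 200*c - 500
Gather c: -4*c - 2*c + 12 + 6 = 18 - 6*c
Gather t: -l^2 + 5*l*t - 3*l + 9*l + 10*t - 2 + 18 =-l^2 + 6*l + t*(5*l + 10) + 16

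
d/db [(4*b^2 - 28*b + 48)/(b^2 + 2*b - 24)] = 36/(b^2 + 12*b + 36)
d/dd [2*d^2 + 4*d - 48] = 4*d + 4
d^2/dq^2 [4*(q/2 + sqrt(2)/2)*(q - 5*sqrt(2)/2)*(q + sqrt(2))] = 12*q - 2*sqrt(2)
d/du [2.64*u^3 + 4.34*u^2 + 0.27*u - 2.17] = 7.92*u^2 + 8.68*u + 0.27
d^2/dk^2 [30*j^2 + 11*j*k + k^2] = 2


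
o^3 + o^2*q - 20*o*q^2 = o*(o - 4*q)*(o + 5*q)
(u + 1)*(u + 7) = u^2 + 8*u + 7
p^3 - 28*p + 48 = (p - 4)*(p - 2)*(p + 6)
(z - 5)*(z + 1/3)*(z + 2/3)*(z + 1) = z^4 - 3*z^3 - 79*z^2/9 - 53*z/9 - 10/9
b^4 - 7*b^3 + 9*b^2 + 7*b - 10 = (b - 5)*(b - 2)*(b - 1)*(b + 1)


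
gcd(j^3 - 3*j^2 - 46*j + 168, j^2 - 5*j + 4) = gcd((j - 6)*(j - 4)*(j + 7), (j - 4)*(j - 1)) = j - 4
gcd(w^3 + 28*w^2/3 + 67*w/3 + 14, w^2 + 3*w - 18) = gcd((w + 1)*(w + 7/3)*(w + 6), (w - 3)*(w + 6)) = w + 6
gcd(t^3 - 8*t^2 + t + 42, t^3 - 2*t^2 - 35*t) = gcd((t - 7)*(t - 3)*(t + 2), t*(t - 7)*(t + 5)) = t - 7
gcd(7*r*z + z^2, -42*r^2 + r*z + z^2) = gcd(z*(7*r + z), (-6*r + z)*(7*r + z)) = 7*r + z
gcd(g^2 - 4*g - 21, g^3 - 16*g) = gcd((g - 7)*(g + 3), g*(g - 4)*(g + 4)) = 1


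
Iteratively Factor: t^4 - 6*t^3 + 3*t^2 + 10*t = (t - 2)*(t^3 - 4*t^2 - 5*t) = (t - 5)*(t - 2)*(t^2 + t) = t*(t - 5)*(t - 2)*(t + 1)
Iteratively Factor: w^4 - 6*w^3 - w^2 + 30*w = (w)*(w^3 - 6*w^2 - w + 30) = w*(w - 3)*(w^2 - 3*w - 10) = w*(w - 5)*(w - 3)*(w + 2)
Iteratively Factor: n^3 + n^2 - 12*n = (n + 4)*(n^2 - 3*n) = (n - 3)*(n + 4)*(n)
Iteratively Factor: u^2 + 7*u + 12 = (u + 3)*(u + 4)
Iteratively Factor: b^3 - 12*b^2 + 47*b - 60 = (b - 4)*(b^2 - 8*b + 15) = (b - 4)*(b - 3)*(b - 5)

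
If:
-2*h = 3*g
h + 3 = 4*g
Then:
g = 6/11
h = -9/11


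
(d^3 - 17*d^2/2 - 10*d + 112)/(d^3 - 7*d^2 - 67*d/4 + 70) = 2*(d - 4)/(2*d - 5)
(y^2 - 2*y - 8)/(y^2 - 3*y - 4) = (y + 2)/(y + 1)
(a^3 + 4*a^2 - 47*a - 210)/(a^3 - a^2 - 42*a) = (a + 5)/a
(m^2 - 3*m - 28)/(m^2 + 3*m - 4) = (m - 7)/(m - 1)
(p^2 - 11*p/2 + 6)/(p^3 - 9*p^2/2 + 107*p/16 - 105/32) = 16*(p - 4)/(16*p^2 - 48*p + 35)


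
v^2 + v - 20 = (v - 4)*(v + 5)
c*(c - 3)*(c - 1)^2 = c^4 - 5*c^3 + 7*c^2 - 3*c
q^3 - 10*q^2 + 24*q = q*(q - 6)*(q - 4)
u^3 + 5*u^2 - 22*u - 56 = (u - 4)*(u + 2)*(u + 7)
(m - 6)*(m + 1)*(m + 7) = m^3 + 2*m^2 - 41*m - 42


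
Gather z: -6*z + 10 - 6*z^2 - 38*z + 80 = -6*z^2 - 44*z + 90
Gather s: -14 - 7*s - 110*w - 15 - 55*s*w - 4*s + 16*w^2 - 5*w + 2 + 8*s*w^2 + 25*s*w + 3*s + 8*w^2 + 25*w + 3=s*(8*w^2 - 30*w - 8) + 24*w^2 - 90*w - 24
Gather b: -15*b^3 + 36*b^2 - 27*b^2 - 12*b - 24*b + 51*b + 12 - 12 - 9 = -15*b^3 + 9*b^2 + 15*b - 9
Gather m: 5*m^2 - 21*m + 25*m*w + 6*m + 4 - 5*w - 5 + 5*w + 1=5*m^2 + m*(25*w - 15)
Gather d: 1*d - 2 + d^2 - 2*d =d^2 - d - 2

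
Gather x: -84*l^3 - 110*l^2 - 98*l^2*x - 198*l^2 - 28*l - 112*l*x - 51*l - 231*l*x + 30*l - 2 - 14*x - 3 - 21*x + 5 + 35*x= -84*l^3 - 308*l^2 - 49*l + x*(-98*l^2 - 343*l)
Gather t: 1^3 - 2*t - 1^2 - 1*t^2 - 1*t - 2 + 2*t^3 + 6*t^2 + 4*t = 2*t^3 + 5*t^2 + t - 2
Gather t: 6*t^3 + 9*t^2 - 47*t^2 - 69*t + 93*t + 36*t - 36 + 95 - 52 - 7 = 6*t^3 - 38*t^2 + 60*t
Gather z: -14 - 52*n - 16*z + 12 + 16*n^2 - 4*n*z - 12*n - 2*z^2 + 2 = 16*n^2 - 64*n - 2*z^2 + z*(-4*n - 16)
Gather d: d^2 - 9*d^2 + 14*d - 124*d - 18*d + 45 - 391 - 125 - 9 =-8*d^2 - 128*d - 480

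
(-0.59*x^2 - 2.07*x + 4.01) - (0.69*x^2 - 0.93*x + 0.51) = -1.28*x^2 - 1.14*x + 3.5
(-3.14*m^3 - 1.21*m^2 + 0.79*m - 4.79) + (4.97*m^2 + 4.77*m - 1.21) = -3.14*m^3 + 3.76*m^2 + 5.56*m - 6.0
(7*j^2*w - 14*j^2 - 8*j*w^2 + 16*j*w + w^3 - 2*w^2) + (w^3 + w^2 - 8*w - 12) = 7*j^2*w - 14*j^2 - 8*j*w^2 + 16*j*w + 2*w^3 - w^2 - 8*w - 12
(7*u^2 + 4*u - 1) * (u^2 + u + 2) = 7*u^4 + 11*u^3 + 17*u^2 + 7*u - 2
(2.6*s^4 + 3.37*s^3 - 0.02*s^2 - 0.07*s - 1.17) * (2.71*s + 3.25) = 7.046*s^5 + 17.5827*s^4 + 10.8983*s^3 - 0.2547*s^2 - 3.3982*s - 3.8025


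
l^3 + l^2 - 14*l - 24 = (l - 4)*(l + 2)*(l + 3)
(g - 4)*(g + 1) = g^2 - 3*g - 4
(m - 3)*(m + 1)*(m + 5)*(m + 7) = m^4 + 10*m^3 + 8*m^2 - 106*m - 105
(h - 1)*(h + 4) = h^2 + 3*h - 4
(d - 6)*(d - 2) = d^2 - 8*d + 12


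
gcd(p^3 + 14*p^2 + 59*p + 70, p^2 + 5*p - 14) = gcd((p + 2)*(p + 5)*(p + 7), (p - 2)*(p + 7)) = p + 7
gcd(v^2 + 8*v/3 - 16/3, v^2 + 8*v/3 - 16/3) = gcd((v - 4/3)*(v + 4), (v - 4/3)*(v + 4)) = v^2 + 8*v/3 - 16/3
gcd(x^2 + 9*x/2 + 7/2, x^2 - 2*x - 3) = x + 1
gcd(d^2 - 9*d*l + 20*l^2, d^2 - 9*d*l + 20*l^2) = d^2 - 9*d*l + 20*l^2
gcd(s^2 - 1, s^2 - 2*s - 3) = s + 1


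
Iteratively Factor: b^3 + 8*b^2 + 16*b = (b)*(b^2 + 8*b + 16) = b*(b + 4)*(b + 4)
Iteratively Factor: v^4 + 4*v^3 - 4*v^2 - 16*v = (v - 2)*(v^3 + 6*v^2 + 8*v) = (v - 2)*(v + 4)*(v^2 + 2*v) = (v - 2)*(v + 2)*(v + 4)*(v)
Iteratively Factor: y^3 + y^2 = (y)*(y^2 + y) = y*(y + 1)*(y)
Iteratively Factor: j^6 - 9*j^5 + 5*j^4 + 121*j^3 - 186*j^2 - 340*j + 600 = (j - 5)*(j^5 - 4*j^4 - 15*j^3 + 46*j^2 + 44*j - 120) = (j - 5)*(j + 2)*(j^4 - 6*j^3 - 3*j^2 + 52*j - 60) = (j - 5)*(j - 2)*(j + 2)*(j^3 - 4*j^2 - 11*j + 30) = (j - 5)^2*(j - 2)*(j + 2)*(j^2 + j - 6) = (j - 5)^2*(j - 2)^2*(j + 2)*(j + 3)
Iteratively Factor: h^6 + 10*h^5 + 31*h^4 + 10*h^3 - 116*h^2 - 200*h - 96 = (h + 1)*(h^5 + 9*h^4 + 22*h^3 - 12*h^2 - 104*h - 96) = (h + 1)*(h + 4)*(h^4 + 5*h^3 + 2*h^2 - 20*h - 24) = (h + 1)*(h + 3)*(h + 4)*(h^3 + 2*h^2 - 4*h - 8) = (h + 1)*(h + 2)*(h + 3)*(h + 4)*(h^2 - 4) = (h - 2)*(h + 1)*(h + 2)*(h + 3)*(h + 4)*(h + 2)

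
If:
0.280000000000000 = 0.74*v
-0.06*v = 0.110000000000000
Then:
No Solution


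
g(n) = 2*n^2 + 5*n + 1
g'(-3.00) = -7.00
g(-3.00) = 4.00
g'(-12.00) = -43.00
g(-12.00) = 229.00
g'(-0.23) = 4.08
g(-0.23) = -0.04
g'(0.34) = 6.36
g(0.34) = 2.93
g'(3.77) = 20.08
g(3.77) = 48.28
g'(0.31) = 6.24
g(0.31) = 2.74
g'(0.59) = 7.36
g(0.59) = 4.65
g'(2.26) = 14.04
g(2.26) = 22.52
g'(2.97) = 16.88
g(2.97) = 33.49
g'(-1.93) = -2.72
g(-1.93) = -1.20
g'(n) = 4*n + 5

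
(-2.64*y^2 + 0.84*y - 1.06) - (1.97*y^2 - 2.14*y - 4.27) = -4.61*y^2 + 2.98*y + 3.21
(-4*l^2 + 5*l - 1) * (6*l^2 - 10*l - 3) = -24*l^4 + 70*l^3 - 44*l^2 - 5*l + 3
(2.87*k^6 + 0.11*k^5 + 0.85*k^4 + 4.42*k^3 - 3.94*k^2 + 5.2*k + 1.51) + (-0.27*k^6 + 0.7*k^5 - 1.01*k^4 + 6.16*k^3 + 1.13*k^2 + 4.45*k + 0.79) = 2.6*k^6 + 0.81*k^5 - 0.16*k^4 + 10.58*k^3 - 2.81*k^2 + 9.65*k + 2.3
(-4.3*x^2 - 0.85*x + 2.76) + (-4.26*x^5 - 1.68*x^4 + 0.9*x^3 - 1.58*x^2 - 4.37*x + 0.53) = -4.26*x^5 - 1.68*x^4 + 0.9*x^3 - 5.88*x^2 - 5.22*x + 3.29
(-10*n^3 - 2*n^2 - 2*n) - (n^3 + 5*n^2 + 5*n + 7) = -11*n^3 - 7*n^2 - 7*n - 7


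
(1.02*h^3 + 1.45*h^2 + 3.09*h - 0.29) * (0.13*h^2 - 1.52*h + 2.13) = 0.1326*h^5 - 1.3619*h^4 + 0.3703*h^3 - 1.646*h^2 + 7.0225*h - 0.6177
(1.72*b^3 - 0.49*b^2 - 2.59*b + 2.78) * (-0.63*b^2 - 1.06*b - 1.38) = -1.0836*b^5 - 1.5145*b^4 - 0.2225*b^3 + 1.6702*b^2 + 0.627399999999999*b - 3.8364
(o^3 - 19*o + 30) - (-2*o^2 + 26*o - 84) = o^3 + 2*o^2 - 45*o + 114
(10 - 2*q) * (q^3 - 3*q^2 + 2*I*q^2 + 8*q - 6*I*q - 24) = -2*q^4 + 16*q^3 - 4*I*q^3 - 46*q^2 + 32*I*q^2 + 128*q - 60*I*q - 240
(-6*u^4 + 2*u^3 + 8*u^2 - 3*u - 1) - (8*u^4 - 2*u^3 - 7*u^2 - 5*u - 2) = -14*u^4 + 4*u^3 + 15*u^2 + 2*u + 1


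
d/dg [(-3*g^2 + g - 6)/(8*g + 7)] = (-24*g^2 - 42*g + 55)/(64*g^2 + 112*g + 49)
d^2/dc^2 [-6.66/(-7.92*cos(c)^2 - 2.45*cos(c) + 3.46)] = (-1671.031296*(1 - cos(c)^2)^2 - 387.69192*cos(c)^3 - 1605.513546*cos(c)^2 + 718.92702*cos(c) + 2115.99522)/(7.92*cos(c)^2 + 2.45*cos(c) - 3.46)^3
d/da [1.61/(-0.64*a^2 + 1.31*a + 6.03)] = (2.0608*a - 2.1091)/(-0.64*a^2 + 1.31*a + 6.03)^2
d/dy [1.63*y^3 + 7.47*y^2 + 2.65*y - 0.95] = 4.89*y^2 + 14.94*y + 2.65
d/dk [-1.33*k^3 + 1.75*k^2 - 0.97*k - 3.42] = -3.99*k^2 + 3.5*k - 0.97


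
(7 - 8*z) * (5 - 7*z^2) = 56*z^3 - 49*z^2 - 40*z + 35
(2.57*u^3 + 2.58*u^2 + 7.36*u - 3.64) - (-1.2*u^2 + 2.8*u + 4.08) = 2.57*u^3 + 3.78*u^2 + 4.56*u - 7.72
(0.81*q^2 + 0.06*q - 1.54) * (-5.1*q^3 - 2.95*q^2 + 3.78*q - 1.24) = -4.131*q^5 - 2.6955*q^4 + 10.7388*q^3 + 3.7654*q^2 - 5.8956*q + 1.9096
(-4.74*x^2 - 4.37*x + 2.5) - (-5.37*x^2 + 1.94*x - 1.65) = 0.63*x^2 - 6.31*x + 4.15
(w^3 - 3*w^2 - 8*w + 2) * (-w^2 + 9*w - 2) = -w^5 + 12*w^4 - 21*w^3 - 68*w^2 + 34*w - 4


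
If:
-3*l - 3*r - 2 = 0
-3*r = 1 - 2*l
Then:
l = -1/5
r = -7/15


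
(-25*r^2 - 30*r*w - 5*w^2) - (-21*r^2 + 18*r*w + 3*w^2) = -4*r^2 - 48*r*w - 8*w^2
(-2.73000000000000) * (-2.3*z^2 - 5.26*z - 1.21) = 6.279*z^2 + 14.3598*z + 3.3033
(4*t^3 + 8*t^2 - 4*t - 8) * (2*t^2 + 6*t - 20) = 8*t^5 + 40*t^4 - 40*t^3 - 200*t^2 + 32*t + 160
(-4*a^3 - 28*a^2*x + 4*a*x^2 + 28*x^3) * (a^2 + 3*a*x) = -4*a^5 - 40*a^4*x - 80*a^3*x^2 + 40*a^2*x^3 + 84*a*x^4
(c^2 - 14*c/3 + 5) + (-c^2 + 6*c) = 4*c/3 + 5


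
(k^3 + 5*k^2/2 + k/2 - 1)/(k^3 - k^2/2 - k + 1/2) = (k + 2)/(k - 1)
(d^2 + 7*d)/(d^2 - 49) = d/(d - 7)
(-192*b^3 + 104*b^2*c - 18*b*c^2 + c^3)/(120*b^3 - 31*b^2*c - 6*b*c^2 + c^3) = (-24*b^2 + 10*b*c - c^2)/(15*b^2 - 2*b*c - c^2)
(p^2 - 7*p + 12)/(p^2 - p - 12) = (p - 3)/(p + 3)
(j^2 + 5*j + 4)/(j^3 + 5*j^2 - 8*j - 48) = (j + 1)/(j^2 + j - 12)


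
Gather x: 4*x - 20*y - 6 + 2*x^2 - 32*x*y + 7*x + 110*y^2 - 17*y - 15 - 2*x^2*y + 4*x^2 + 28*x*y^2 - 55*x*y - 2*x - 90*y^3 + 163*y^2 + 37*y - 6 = x^2*(6 - 2*y) + x*(28*y^2 - 87*y + 9) - 90*y^3 + 273*y^2 - 27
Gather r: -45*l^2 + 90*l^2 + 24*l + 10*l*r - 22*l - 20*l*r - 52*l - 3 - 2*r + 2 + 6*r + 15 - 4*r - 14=45*l^2 - 10*l*r - 50*l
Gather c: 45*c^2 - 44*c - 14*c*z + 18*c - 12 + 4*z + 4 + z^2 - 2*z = 45*c^2 + c*(-14*z - 26) + z^2 + 2*z - 8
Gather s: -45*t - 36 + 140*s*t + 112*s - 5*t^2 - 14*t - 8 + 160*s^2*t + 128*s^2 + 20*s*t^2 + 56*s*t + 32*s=s^2*(160*t + 128) + s*(20*t^2 + 196*t + 144) - 5*t^2 - 59*t - 44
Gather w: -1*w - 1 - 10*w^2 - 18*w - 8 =-10*w^2 - 19*w - 9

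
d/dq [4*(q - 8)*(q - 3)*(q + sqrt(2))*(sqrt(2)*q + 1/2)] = 16*sqrt(2)*q^3 - 132*sqrt(2)*q^2 + 30*q^2 - 220*q + 196*sqrt(2)*q - 22*sqrt(2) + 240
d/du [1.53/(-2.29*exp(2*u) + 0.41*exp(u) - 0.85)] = (7.0074*exp(u) - 0.6273)*exp(u)/(2.29*exp(2*u) - 0.41*exp(u) + 0.85)^2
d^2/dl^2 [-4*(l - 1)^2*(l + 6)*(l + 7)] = -48*l^2 - 264*l - 136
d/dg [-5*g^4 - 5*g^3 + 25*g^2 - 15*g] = -20*g^3 - 15*g^2 + 50*g - 15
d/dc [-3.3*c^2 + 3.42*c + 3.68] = 3.42 - 6.6*c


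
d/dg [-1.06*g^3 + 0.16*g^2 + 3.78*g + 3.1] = -3.18*g^2 + 0.32*g + 3.78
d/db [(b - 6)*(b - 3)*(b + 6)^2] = 4*b^3 + 9*b^2 - 108*b - 108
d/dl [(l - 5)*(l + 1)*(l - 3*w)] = 3*l^2 - 6*l*w - 8*l + 12*w - 5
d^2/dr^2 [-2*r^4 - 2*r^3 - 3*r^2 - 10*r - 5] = -24*r^2 - 12*r - 6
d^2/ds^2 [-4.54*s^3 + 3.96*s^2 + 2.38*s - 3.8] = 7.92 - 27.24*s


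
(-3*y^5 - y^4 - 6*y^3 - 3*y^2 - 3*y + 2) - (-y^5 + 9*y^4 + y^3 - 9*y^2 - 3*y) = -2*y^5 - 10*y^4 - 7*y^3 + 6*y^2 + 2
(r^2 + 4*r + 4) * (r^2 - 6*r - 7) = r^4 - 2*r^3 - 27*r^2 - 52*r - 28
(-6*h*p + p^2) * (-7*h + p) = 42*h^2*p - 13*h*p^2 + p^3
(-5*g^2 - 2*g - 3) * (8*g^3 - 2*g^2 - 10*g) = -40*g^5 - 6*g^4 + 30*g^3 + 26*g^2 + 30*g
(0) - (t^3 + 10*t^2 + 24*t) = -t^3 - 10*t^2 - 24*t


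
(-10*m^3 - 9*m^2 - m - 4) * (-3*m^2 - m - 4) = 30*m^5 + 37*m^4 + 52*m^3 + 49*m^2 + 8*m + 16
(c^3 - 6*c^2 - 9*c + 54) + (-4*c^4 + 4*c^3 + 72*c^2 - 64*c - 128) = -4*c^4 + 5*c^3 + 66*c^2 - 73*c - 74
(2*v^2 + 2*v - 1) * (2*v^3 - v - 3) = 4*v^5 + 4*v^4 - 4*v^3 - 8*v^2 - 5*v + 3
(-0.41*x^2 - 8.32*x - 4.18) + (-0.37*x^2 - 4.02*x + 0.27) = -0.78*x^2 - 12.34*x - 3.91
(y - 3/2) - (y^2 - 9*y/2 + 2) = -y^2 + 11*y/2 - 7/2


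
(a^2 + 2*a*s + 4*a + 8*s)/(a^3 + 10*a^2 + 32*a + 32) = (a + 2*s)/(a^2 + 6*a + 8)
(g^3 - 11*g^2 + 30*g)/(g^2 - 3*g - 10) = g*(g - 6)/(g + 2)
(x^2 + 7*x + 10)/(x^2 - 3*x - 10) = (x + 5)/(x - 5)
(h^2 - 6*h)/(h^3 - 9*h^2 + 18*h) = 1/(h - 3)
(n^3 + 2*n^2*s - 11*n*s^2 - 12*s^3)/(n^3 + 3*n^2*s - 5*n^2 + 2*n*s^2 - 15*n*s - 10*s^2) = (n^2 + n*s - 12*s^2)/(n^2 + 2*n*s - 5*n - 10*s)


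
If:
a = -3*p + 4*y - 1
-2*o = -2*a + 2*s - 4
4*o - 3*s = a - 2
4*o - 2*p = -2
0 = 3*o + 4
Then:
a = -10/3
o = -4/3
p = -5/3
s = 0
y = -11/6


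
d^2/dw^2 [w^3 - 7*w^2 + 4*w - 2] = 6*w - 14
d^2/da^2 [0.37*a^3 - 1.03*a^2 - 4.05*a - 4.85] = 2.22*a - 2.06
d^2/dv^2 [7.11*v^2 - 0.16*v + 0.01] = 14.2200000000000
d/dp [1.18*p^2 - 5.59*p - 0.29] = 2.36*p - 5.59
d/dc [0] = 0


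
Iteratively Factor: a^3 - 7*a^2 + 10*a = (a - 2)*(a^2 - 5*a) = (a - 5)*(a - 2)*(a)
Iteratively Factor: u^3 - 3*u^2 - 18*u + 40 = (u + 4)*(u^2 - 7*u + 10) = (u - 2)*(u + 4)*(u - 5)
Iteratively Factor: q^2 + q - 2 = (q + 2)*(q - 1)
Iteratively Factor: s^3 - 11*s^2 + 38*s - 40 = (s - 4)*(s^2 - 7*s + 10) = (s - 5)*(s - 4)*(s - 2)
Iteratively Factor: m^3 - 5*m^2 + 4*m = (m - 1)*(m^2 - 4*m) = m*(m - 1)*(m - 4)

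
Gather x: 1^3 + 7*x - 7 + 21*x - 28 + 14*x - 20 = 42*x - 54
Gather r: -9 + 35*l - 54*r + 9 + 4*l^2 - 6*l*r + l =4*l^2 + 36*l + r*(-6*l - 54)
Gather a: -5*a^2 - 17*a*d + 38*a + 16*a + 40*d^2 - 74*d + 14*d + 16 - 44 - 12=-5*a^2 + a*(54 - 17*d) + 40*d^2 - 60*d - 40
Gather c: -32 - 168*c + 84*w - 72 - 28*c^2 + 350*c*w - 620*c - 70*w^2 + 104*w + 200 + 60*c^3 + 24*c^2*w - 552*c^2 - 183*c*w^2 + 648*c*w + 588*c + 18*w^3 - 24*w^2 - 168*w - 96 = 60*c^3 + c^2*(24*w - 580) + c*(-183*w^2 + 998*w - 200) + 18*w^3 - 94*w^2 + 20*w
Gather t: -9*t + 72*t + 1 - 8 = 63*t - 7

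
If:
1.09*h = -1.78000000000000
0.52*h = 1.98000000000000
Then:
No Solution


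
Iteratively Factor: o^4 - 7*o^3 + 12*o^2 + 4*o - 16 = (o - 2)*(o^3 - 5*o^2 + 2*o + 8) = (o - 2)^2*(o^2 - 3*o - 4) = (o - 2)^2*(o + 1)*(o - 4)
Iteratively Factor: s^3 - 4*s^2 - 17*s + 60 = (s - 5)*(s^2 + s - 12) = (s - 5)*(s - 3)*(s + 4)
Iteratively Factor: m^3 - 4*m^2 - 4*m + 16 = (m - 2)*(m^2 - 2*m - 8) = (m - 4)*(m - 2)*(m + 2)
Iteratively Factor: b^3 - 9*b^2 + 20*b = (b - 5)*(b^2 - 4*b) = b*(b - 5)*(b - 4)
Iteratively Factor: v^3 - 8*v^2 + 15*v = (v - 5)*(v^2 - 3*v) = (v - 5)*(v - 3)*(v)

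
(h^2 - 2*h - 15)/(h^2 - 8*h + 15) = (h + 3)/(h - 3)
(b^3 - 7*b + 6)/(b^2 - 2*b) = b + 2 - 3/b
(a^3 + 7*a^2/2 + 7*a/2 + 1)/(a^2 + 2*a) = a + 3/2 + 1/(2*a)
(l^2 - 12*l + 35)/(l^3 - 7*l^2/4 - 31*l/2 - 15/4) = 4*(l - 7)/(4*l^2 + 13*l + 3)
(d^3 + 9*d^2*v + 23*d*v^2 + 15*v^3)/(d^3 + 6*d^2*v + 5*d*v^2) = (d + 3*v)/d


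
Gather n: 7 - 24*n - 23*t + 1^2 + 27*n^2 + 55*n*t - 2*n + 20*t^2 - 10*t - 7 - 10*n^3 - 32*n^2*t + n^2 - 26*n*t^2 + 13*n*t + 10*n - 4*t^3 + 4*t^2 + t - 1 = -10*n^3 + n^2*(28 - 32*t) + n*(-26*t^2 + 68*t - 16) - 4*t^3 + 24*t^2 - 32*t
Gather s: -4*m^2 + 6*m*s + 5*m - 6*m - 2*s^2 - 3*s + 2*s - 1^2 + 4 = -4*m^2 - m - 2*s^2 + s*(6*m - 1) + 3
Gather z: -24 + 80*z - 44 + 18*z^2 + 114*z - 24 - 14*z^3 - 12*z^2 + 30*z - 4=-14*z^3 + 6*z^2 + 224*z - 96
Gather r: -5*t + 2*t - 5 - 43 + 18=-3*t - 30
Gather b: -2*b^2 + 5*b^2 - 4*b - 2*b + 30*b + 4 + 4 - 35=3*b^2 + 24*b - 27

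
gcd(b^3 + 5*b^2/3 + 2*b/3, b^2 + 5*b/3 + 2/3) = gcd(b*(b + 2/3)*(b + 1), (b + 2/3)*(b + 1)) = b^2 + 5*b/3 + 2/3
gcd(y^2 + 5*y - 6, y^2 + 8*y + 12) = y + 6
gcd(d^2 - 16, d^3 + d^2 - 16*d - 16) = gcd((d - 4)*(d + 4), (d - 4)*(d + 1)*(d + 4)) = d^2 - 16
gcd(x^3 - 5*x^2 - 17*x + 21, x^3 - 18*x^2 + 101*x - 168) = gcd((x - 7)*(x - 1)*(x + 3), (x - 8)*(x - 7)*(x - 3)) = x - 7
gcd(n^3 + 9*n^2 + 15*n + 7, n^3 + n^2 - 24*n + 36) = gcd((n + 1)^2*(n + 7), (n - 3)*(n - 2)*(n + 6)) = 1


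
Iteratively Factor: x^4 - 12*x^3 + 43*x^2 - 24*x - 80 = (x - 4)*(x^3 - 8*x^2 + 11*x + 20) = (x - 4)^2*(x^2 - 4*x - 5) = (x - 5)*(x - 4)^2*(x + 1)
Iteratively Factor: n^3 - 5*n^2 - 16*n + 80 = (n - 4)*(n^2 - n - 20) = (n - 4)*(n + 4)*(n - 5)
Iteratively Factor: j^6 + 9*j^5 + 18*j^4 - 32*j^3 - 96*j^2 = (j + 4)*(j^5 + 5*j^4 - 2*j^3 - 24*j^2) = j*(j + 4)*(j^4 + 5*j^3 - 2*j^2 - 24*j) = j*(j + 3)*(j + 4)*(j^3 + 2*j^2 - 8*j) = j^2*(j + 3)*(j + 4)*(j^2 + 2*j - 8) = j^2*(j + 3)*(j + 4)^2*(j - 2)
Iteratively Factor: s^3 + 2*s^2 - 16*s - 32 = (s - 4)*(s^2 + 6*s + 8) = (s - 4)*(s + 2)*(s + 4)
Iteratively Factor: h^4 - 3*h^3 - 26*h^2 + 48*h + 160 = (h + 2)*(h^3 - 5*h^2 - 16*h + 80) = (h + 2)*(h + 4)*(h^2 - 9*h + 20) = (h - 4)*(h + 2)*(h + 4)*(h - 5)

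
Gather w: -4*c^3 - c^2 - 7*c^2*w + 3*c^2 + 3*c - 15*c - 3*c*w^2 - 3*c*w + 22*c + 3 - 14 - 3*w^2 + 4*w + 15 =-4*c^3 + 2*c^2 + 10*c + w^2*(-3*c - 3) + w*(-7*c^2 - 3*c + 4) + 4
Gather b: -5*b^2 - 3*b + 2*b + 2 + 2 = -5*b^2 - b + 4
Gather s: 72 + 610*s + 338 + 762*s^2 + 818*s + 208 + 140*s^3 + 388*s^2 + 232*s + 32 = 140*s^3 + 1150*s^2 + 1660*s + 650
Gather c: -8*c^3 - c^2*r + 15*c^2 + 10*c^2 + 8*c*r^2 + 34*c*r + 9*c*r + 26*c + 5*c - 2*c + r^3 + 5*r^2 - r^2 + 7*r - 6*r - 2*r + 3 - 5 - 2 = -8*c^3 + c^2*(25 - r) + c*(8*r^2 + 43*r + 29) + r^3 + 4*r^2 - r - 4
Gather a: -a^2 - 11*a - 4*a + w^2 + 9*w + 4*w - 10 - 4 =-a^2 - 15*a + w^2 + 13*w - 14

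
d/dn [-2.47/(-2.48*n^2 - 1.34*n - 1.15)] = (-12.2512*n - 3.3098)/(2.48*n^2 + 1.34*n + 1.15)^2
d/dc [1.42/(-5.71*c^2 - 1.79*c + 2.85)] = (16.2164*c + 2.5418)/(5.71*c^2 + 1.79*c - 2.85)^2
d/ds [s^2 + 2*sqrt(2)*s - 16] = 2*s + 2*sqrt(2)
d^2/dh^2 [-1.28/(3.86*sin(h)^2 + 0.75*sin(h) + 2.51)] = (76.285952*sin(h)^4 + 11.1168*sin(h)^3 - 163.31456*sin(h)^2 - 24.6432*sin(h) + 23.362816)/(3.86*sin(h)^2 + 0.75*sin(h) + 2.51)^3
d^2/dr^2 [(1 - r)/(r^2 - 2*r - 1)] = 2*(r - 1)*(-3*r^2 + 6*r + 4*(r - 1)^2 + 3)/(-r^2 + 2*r + 1)^3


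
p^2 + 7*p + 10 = (p + 2)*(p + 5)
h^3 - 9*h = h*(h - 3)*(h + 3)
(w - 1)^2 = w^2 - 2*w + 1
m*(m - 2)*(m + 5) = m^3 + 3*m^2 - 10*m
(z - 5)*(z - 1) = z^2 - 6*z + 5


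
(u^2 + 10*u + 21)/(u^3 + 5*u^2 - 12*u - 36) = (u^2 + 10*u + 21)/(u^3 + 5*u^2 - 12*u - 36)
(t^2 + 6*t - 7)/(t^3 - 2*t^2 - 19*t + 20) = (t + 7)/(t^2 - t - 20)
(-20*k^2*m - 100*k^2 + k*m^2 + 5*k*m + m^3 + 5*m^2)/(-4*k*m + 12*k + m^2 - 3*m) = (5*k*m + 25*k + m^2 + 5*m)/(m - 3)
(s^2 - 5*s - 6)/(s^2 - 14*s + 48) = (s + 1)/(s - 8)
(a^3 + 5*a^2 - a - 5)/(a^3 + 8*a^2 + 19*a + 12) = (a^2 + 4*a - 5)/(a^2 + 7*a + 12)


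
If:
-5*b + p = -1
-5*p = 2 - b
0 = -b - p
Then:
No Solution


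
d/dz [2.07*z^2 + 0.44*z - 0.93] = 4.14*z + 0.44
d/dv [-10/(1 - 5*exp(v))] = -50*exp(v)/(5*exp(v) - 1)^2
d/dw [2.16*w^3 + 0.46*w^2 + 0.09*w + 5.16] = 6.48*w^2 + 0.92*w + 0.09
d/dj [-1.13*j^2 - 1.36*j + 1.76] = -2.26*j - 1.36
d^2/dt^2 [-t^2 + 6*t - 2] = -2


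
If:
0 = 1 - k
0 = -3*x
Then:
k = 1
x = 0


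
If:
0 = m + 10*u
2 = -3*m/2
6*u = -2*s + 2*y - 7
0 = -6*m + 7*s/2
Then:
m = -4/3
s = -16/7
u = 2/15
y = 113/70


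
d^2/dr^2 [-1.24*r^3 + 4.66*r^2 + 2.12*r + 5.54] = 9.32 - 7.44*r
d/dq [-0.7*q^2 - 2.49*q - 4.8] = -1.4*q - 2.49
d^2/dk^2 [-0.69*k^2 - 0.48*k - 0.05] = -1.38000000000000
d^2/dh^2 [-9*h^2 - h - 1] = -18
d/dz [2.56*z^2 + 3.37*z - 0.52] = 5.12*z + 3.37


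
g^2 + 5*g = g*(g + 5)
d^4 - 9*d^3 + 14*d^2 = d^2*(d - 7)*(d - 2)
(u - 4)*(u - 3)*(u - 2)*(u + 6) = u^4 - 3*u^3 - 28*u^2 + 132*u - 144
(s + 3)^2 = s^2 + 6*s + 9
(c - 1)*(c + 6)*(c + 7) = c^3 + 12*c^2 + 29*c - 42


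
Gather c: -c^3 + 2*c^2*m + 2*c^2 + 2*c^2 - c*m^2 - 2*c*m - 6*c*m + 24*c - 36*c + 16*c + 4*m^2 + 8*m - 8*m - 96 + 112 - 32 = -c^3 + c^2*(2*m + 4) + c*(-m^2 - 8*m + 4) + 4*m^2 - 16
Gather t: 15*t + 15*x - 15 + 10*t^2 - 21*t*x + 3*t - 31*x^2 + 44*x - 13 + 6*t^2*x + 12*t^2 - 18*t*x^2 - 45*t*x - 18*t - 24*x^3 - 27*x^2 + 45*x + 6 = t^2*(6*x + 22) + t*(-18*x^2 - 66*x) - 24*x^3 - 58*x^2 + 104*x - 22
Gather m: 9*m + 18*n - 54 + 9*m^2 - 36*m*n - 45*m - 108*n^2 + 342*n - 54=9*m^2 + m*(-36*n - 36) - 108*n^2 + 360*n - 108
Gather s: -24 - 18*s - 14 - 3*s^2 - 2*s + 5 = -3*s^2 - 20*s - 33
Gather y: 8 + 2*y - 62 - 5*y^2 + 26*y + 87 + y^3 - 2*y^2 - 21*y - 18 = y^3 - 7*y^2 + 7*y + 15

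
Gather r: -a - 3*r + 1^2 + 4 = -a - 3*r + 5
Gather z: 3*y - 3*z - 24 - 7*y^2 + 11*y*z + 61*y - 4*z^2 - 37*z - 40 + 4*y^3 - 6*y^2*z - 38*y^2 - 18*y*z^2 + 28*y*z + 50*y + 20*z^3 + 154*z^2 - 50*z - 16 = 4*y^3 - 45*y^2 + 114*y + 20*z^3 + z^2*(150 - 18*y) + z*(-6*y^2 + 39*y - 90) - 80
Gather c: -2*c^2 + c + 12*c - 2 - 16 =-2*c^2 + 13*c - 18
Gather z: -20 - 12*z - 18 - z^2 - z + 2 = -z^2 - 13*z - 36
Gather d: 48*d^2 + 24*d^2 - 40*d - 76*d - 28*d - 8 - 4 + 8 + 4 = 72*d^2 - 144*d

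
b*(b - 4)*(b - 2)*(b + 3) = b^4 - 3*b^3 - 10*b^2 + 24*b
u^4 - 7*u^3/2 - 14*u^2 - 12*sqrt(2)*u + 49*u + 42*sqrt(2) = (u - 7/2)*(u - 3*sqrt(2))*(u + sqrt(2))*(u + 2*sqrt(2))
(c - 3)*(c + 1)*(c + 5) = c^3 + 3*c^2 - 13*c - 15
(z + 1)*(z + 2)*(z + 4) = z^3 + 7*z^2 + 14*z + 8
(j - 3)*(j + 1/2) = j^2 - 5*j/2 - 3/2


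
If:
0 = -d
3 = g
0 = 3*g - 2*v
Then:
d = 0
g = 3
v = 9/2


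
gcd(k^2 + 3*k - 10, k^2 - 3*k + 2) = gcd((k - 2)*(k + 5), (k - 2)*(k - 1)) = k - 2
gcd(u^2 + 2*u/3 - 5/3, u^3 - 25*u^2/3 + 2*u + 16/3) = u - 1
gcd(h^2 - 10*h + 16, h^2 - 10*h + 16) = h^2 - 10*h + 16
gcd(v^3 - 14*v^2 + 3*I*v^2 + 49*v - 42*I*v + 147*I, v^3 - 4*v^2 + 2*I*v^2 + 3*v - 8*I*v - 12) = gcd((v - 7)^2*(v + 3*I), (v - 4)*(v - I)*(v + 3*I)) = v + 3*I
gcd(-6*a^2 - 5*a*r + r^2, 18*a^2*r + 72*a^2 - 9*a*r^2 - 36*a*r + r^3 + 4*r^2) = -6*a + r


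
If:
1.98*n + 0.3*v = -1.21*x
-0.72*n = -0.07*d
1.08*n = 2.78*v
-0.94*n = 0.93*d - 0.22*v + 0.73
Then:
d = -0.72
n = -0.07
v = -0.03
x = 0.12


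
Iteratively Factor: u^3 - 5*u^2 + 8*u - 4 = (u - 2)*(u^2 - 3*u + 2) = (u - 2)^2*(u - 1)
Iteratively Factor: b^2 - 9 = (b - 3)*(b + 3)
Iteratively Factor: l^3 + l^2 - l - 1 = (l + 1)*(l^2 - 1) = (l + 1)^2*(l - 1)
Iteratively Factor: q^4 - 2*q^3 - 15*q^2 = (q - 5)*(q^3 + 3*q^2) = q*(q - 5)*(q^2 + 3*q) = q^2*(q - 5)*(q + 3)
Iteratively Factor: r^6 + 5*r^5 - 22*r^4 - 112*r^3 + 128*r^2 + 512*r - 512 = (r - 1)*(r^5 + 6*r^4 - 16*r^3 - 128*r^2 + 512) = (r - 1)*(r + 4)*(r^4 + 2*r^3 - 24*r^2 - 32*r + 128) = (r - 1)*(r + 4)^2*(r^3 - 2*r^2 - 16*r + 32) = (r - 2)*(r - 1)*(r + 4)^2*(r^2 - 16) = (r - 4)*(r - 2)*(r - 1)*(r + 4)^2*(r + 4)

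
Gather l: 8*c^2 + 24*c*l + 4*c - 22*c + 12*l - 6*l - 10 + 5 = 8*c^2 - 18*c + l*(24*c + 6) - 5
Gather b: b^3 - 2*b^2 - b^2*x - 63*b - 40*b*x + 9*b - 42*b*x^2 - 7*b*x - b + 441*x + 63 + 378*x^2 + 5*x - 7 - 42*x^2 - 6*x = b^3 + b^2*(-x - 2) + b*(-42*x^2 - 47*x - 55) + 336*x^2 + 440*x + 56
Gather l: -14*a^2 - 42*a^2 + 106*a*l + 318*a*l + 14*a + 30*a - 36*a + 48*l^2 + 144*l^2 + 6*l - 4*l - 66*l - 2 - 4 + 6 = -56*a^2 + 8*a + 192*l^2 + l*(424*a - 64)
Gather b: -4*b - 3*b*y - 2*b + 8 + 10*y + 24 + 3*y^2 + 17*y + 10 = b*(-3*y - 6) + 3*y^2 + 27*y + 42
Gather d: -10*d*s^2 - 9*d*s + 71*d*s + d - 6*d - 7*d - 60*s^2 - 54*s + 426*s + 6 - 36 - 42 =d*(-10*s^2 + 62*s - 12) - 60*s^2 + 372*s - 72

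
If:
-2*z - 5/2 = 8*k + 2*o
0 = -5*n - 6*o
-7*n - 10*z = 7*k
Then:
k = -92*z/203 - 15/58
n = 15/58 - 198*z/203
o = 165*z/203 - 25/116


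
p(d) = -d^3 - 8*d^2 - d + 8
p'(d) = -3*d^2 - 16*d - 1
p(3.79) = -165.14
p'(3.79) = -104.73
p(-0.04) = 8.03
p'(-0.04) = -0.36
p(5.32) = -374.31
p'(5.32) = -171.03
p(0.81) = 1.41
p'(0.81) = -15.93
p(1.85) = -27.56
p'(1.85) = -40.87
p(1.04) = -2.82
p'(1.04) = -20.88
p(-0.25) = 7.77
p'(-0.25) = 2.81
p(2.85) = -82.98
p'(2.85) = -70.97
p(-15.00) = 1598.00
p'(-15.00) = -436.00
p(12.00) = -2884.00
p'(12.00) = -625.00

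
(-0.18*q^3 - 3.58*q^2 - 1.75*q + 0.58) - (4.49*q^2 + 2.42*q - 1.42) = -0.18*q^3 - 8.07*q^2 - 4.17*q + 2.0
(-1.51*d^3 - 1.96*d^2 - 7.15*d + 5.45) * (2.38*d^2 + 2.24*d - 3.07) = -3.5938*d^5 - 8.0472*d^4 - 16.7717*d^3 + 2.9722*d^2 + 34.1585*d - 16.7315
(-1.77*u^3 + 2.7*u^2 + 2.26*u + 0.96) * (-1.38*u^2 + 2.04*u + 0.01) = 2.4426*u^5 - 7.3368*u^4 + 2.3715*u^3 + 3.3126*u^2 + 1.981*u + 0.0096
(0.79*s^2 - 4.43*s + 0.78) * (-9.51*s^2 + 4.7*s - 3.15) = -7.5129*s^4 + 45.8423*s^3 - 30.7273*s^2 + 17.6205*s - 2.457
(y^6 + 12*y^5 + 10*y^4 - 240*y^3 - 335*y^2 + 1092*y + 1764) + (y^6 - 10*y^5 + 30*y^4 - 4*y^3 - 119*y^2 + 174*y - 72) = 2*y^6 + 2*y^5 + 40*y^4 - 244*y^3 - 454*y^2 + 1266*y + 1692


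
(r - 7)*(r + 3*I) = r^2 - 7*r + 3*I*r - 21*I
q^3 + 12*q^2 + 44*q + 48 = (q + 2)*(q + 4)*(q + 6)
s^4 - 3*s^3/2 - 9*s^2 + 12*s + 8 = (s - 2)*(s + 1/2)*(s - 2*sqrt(2))*(s + 2*sqrt(2))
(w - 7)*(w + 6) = w^2 - w - 42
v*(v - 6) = v^2 - 6*v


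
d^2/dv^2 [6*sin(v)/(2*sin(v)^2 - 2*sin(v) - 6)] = 3*(-sin(v)^5 - sin(v)^4 - 16*sin(v)^3 + 3*sin(v)^2 + 9*sin(v) - 6)/(sin(v)^2 - sin(v) - 3)^3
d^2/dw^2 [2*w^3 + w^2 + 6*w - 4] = 12*w + 2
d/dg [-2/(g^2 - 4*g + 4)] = 4*(g - 2)/(g^2 - 4*g + 4)^2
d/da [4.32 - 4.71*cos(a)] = 4.71*sin(a)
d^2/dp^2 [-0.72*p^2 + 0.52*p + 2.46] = -1.44000000000000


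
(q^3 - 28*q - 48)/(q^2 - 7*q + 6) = (q^2 + 6*q + 8)/(q - 1)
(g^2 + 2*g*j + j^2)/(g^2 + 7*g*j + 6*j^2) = (g + j)/(g + 6*j)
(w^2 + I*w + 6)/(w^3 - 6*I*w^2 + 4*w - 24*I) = (w + 3*I)/(w^2 - 4*I*w + 12)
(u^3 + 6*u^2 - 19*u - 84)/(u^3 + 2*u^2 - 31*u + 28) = (u + 3)/(u - 1)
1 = 1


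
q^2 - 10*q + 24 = (q - 6)*(q - 4)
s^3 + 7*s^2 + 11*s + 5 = (s + 1)^2*(s + 5)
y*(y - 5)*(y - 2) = y^3 - 7*y^2 + 10*y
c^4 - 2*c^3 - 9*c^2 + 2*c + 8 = (c - 4)*(c - 1)*(c + 1)*(c + 2)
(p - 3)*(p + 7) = p^2 + 4*p - 21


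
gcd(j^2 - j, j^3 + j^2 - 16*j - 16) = 1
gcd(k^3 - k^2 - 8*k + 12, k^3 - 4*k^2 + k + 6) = k - 2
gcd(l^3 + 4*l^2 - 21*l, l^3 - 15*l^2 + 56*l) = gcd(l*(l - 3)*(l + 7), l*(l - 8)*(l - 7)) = l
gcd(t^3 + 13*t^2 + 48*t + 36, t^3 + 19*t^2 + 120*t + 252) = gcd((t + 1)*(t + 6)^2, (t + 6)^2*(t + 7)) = t^2 + 12*t + 36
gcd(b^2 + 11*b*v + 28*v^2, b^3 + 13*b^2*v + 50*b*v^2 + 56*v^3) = b^2 + 11*b*v + 28*v^2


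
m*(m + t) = m^2 + m*t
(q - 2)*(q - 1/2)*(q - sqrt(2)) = q^3 - 5*q^2/2 - sqrt(2)*q^2 + q + 5*sqrt(2)*q/2 - sqrt(2)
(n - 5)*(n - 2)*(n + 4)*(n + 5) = n^4 + 2*n^3 - 33*n^2 - 50*n + 200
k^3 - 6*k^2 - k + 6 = (k - 6)*(k - 1)*(k + 1)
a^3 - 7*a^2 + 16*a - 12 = (a - 3)*(a - 2)^2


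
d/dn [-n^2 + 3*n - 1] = 3 - 2*n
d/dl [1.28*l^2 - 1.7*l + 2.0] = 2.56*l - 1.7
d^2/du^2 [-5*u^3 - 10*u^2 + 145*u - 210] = -30*u - 20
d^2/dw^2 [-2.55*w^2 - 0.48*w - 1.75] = -5.10000000000000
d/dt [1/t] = -1/t^2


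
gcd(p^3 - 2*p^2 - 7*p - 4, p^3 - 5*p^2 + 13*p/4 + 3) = p - 4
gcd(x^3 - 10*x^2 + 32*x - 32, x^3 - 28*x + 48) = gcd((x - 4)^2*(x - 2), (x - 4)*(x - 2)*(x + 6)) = x^2 - 6*x + 8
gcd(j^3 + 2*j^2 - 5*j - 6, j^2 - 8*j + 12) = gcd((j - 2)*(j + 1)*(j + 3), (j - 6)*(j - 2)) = j - 2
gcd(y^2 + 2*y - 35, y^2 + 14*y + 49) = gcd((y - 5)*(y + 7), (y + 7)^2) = y + 7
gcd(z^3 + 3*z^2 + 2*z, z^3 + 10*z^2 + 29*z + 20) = z + 1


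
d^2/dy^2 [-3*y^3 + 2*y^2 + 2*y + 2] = 4 - 18*y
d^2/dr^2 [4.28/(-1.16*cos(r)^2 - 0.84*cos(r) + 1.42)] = (23.036672*(1 - cos(r)^2)^2 + 12.511296*cos(r)^3 + 42.738368*cos(r)^2 - 19.917408*cos(r) - 43.17664)/(1.16*cos(r)^2 + 0.84*cos(r) - 1.42)^3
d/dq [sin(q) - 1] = cos(q)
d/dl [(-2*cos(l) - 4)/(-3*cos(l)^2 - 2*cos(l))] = 2*(3*sin(l) + 4*sin(l)/cos(l)^2 + 12*tan(l))/(3*cos(l) + 2)^2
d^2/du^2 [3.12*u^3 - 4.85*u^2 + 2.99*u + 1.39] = 18.72*u - 9.7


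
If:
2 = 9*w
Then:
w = 2/9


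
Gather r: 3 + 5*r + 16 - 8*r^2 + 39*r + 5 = -8*r^2 + 44*r + 24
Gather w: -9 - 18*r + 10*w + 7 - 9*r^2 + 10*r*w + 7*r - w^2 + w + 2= -9*r^2 - 11*r - w^2 + w*(10*r + 11)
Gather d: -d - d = -2*d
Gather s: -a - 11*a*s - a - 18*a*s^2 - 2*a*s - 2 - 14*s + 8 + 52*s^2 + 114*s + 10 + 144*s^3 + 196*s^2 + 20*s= -2*a + 144*s^3 + s^2*(248 - 18*a) + s*(120 - 13*a) + 16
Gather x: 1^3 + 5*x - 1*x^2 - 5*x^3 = -5*x^3 - x^2 + 5*x + 1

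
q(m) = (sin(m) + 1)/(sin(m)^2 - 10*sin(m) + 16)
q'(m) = (-2*sin(m)*cos(m) + 10*cos(m))*(sin(m) + 1)/(sin(m)^2 - 10*sin(m) + 16)^2 + cos(m)/(sin(m)^2 - 10*sin(m) + 16)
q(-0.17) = 0.05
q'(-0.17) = 0.08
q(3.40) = 0.04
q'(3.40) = -0.07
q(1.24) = 0.26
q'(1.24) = 0.14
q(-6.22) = 0.07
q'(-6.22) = 0.11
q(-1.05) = 0.01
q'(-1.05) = 0.02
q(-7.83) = 0.00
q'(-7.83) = 0.00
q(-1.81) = 0.00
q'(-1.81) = -0.01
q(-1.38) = 0.00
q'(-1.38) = 0.01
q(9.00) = 0.12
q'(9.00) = -0.16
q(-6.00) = 0.10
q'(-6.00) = 0.14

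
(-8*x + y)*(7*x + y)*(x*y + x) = -56*x^3*y - 56*x^3 - x^2*y^2 - x^2*y + x*y^3 + x*y^2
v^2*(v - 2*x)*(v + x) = v^4 - v^3*x - 2*v^2*x^2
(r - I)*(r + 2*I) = r^2 + I*r + 2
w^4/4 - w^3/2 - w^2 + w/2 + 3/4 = (w/2 + 1/2)^2*(w - 3)*(w - 1)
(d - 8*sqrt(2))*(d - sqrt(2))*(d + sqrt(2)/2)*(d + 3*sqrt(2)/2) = d^4 - 7*sqrt(2)*d^3 - 37*d^2/2 + 37*sqrt(2)*d/2 + 24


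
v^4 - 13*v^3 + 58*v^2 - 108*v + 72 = (v - 6)*(v - 3)*(v - 2)^2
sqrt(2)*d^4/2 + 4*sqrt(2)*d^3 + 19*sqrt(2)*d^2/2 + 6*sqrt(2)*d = d*(d + 3)*(d + 4)*(sqrt(2)*d/2 + sqrt(2)/2)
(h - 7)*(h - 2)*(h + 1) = h^3 - 8*h^2 + 5*h + 14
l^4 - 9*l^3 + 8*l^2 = l^2*(l - 8)*(l - 1)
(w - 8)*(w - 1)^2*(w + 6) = w^4 - 4*w^3 - 43*w^2 + 94*w - 48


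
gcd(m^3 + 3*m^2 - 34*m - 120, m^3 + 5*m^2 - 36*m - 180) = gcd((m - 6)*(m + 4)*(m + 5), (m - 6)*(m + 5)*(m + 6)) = m^2 - m - 30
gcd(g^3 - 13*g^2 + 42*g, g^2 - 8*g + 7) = g - 7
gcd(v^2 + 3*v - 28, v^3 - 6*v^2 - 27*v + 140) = v - 4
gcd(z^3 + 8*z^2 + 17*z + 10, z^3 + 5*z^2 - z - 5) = z^2 + 6*z + 5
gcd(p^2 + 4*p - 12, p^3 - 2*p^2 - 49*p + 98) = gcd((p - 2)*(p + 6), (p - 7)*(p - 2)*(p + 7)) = p - 2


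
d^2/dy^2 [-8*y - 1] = 0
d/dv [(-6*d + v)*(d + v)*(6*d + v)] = -36*d^2 + 2*d*v + 3*v^2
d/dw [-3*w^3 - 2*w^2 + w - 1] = -9*w^2 - 4*w + 1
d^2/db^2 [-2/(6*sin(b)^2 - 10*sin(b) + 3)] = 4*(72*sin(b)^4 - 90*sin(b)^3 - 94*sin(b)^2 + 195*sin(b) - 82)/(6*sin(b)^2 - 10*sin(b) + 3)^3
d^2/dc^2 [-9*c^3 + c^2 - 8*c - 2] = 2 - 54*c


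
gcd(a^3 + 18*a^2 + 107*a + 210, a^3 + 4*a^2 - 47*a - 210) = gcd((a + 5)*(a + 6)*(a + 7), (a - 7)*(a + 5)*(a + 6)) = a^2 + 11*a + 30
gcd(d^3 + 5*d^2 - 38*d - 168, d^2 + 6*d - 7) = d + 7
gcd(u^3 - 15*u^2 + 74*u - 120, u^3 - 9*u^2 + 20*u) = u^2 - 9*u + 20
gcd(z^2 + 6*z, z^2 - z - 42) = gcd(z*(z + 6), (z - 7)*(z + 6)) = z + 6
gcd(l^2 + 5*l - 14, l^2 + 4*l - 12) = l - 2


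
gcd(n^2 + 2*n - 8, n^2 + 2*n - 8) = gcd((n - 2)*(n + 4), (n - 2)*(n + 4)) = n^2 + 2*n - 8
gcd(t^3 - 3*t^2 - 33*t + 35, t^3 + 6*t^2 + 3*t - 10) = t^2 + 4*t - 5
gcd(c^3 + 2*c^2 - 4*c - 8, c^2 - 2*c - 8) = c + 2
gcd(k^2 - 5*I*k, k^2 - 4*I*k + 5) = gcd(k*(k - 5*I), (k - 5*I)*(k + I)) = k - 5*I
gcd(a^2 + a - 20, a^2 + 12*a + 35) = a + 5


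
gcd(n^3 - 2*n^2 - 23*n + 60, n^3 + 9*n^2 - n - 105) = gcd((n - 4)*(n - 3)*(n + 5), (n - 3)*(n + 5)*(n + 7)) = n^2 + 2*n - 15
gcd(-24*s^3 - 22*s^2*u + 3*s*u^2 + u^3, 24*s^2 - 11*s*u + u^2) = 1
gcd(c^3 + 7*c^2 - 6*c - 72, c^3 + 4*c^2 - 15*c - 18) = c^2 + 3*c - 18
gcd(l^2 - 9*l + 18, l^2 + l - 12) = l - 3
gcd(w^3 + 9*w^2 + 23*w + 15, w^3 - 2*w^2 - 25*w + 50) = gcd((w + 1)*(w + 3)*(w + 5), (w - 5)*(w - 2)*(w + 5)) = w + 5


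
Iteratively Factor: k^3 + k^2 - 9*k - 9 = (k - 3)*(k^2 + 4*k + 3) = (k - 3)*(k + 3)*(k + 1)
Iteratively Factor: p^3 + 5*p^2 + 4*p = (p + 4)*(p^2 + p) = p*(p + 4)*(p + 1)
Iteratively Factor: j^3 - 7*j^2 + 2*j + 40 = (j + 2)*(j^2 - 9*j + 20) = (j - 4)*(j + 2)*(j - 5)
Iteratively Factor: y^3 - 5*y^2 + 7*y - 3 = (y - 1)*(y^2 - 4*y + 3) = (y - 3)*(y - 1)*(y - 1)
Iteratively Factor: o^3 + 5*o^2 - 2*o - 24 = (o - 2)*(o^2 + 7*o + 12) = (o - 2)*(o + 3)*(o + 4)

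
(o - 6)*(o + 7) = o^2 + o - 42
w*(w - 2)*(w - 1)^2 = w^4 - 4*w^3 + 5*w^2 - 2*w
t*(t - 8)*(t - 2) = t^3 - 10*t^2 + 16*t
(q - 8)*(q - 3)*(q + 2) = q^3 - 9*q^2 + 2*q + 48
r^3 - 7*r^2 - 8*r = r*(r - 8)*(r + 1)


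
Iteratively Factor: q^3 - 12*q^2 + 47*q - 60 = (q - 3)*(q^2 - 9*q + 20) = (q - 5)*(q - 3)*(q - 4)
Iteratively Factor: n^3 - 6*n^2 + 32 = (n - 4)*(n^2 - 2*n - 8) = (n - 4)^2*(n + 2)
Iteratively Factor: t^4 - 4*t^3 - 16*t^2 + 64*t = (t)*(t^3 - 4*t^2 - 16*t + 64) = t*(t + 4)*(t^2 - 8*t + 16) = t*(t - 4)*(t + 4)*(t - 4)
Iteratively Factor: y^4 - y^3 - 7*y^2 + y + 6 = (y - 3)*(y^3 + 2*y^2 - y - 2) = (y - 3)*(y + 2)*(y^2 - 1) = (y - 3)*(y + 1)*(y + 2)*(y - 1)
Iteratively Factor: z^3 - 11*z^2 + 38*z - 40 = (z - 2)*(z^2 - 9*z + 20) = (z - 4)*(z - 2)*(z - 5)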